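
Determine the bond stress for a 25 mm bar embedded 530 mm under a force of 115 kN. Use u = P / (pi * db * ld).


u = P / (pi * db * ld)
= 115 * 1000 / (pi * 25 * 530)
= 2.763 MPa

2.763


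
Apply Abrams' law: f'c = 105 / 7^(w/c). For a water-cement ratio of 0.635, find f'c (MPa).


f'c = 105 / 7^0.635
= 105 / 3.441
= 30.52 MPa

30.52


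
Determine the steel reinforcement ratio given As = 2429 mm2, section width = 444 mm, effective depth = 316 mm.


rho = As / (b * d)
= 2429 / (444 * 316)
= 0.0173

0.0173


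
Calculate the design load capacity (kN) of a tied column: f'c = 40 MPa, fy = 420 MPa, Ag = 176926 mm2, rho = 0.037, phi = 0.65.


Ast = rho * Ag = 0.037 * 176926 = 6546.262 mm2
phi*Pn = 0.65 * 0.80 * (0.85 * 40 * (176926 - 6546.262) + 420 * 6546.262) / 1000
= 4442.02 kN

4442.02


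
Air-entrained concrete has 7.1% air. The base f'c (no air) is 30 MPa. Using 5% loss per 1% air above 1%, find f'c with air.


Strength loss = (7.1 - 1) * 5 = 30.5%
f'c = 30 * (1 - 30.5/100)
= 20.85 MPa

20.85


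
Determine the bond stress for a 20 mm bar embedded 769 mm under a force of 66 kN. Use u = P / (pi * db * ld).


u = P / (pi * db * ld)
= 66 * 1000 / (pi * 20 * 769)
= 1.366 MPa

1.366


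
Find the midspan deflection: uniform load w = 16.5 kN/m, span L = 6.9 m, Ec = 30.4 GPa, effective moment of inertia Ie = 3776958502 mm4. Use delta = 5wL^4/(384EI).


Convert: L = 6.9 m = 6900 mm, Ec = 30.4 GPa = 30400 MPa
delta = 5 * 16.5 * 6900^4 / (384 * 30400 * 3776958502)
= 4.24 mm

4.24


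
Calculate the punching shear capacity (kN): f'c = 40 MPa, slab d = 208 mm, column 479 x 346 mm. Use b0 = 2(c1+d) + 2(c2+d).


b0 = 2*(479 + 208) + 2*(346 + 208) = 2482 mm
Vc = 0.33 * sqrt(40) * 2482 * 208 / 1000
= 1077.48 kN

1077.48


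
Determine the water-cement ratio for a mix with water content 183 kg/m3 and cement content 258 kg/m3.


w/c = water / cement
w/c = 183 / 258 = 0.709

0.709


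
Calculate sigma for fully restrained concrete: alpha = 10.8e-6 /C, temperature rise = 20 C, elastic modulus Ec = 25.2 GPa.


sigma = alpha * dT * Ec
= 10.8e-6 * 20 * 25.2 * 1000
= 5.443 MPa

5.443


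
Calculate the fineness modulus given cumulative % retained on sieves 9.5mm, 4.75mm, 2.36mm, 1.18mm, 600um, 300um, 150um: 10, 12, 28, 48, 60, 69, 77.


FM = sum(cumulative % retained) / 100
= 304 / 100
= 3.04

3.04


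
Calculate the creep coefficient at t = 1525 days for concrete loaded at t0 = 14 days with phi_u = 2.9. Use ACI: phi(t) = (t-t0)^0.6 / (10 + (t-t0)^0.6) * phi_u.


dt = 1525 - 14 = 1511
phi = 1511^0.6 / (10 + 1511^0.6) * 2.9
= 2.581

2.581


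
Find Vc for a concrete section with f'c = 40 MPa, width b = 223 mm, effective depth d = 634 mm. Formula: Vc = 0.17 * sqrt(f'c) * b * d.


Vc = 0.17 * sqrt(40) * 223 * 634 / 1000
= 152.01 kN

152.01


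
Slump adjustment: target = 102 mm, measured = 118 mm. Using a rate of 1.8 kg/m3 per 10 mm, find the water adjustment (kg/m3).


Difference = 102 - 118 = -16 mm
Water adjustment = -16 * 1.8 / 10 = -2.9 kg/m3

-2.9


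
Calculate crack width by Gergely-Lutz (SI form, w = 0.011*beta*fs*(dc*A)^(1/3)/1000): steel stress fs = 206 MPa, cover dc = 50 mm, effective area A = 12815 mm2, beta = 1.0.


w = 0.011 * beta * fs * (dc * A)^(1/3) / 1000
= 0.011 * 1.0 * 206 * (50 * 12815)^(1/3) / 1000
= 0.195 mm

0.195


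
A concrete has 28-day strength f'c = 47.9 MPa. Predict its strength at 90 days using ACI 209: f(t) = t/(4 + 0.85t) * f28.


f(90) = 90 / (4 + 0.85 * 90) * 47.9
= 90 / 80.5 * 47.9
= 53.55 MPa

53.55


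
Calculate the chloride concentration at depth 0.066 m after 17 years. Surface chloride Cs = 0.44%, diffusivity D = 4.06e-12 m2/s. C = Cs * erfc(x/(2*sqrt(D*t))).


t_seconds = 17 * 365.25 * 24 * 3600 = 536479200.0 s
arg = 0.066 / (2 * sqrt(4.06e-12 * 536479200.0))
= 0.7071
erfc(0.7071) = 0.3173
C = 0.44 * 0.3173 = 0.1396%

0.1396


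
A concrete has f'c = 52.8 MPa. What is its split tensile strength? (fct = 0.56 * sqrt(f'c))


fct = 0.56 * sqrt(52.8)
= 0.56 * 7.266
= 4.069 MPa

4.069


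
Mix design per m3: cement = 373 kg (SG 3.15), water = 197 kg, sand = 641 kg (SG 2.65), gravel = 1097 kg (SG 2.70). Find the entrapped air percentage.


Vol cement = 373 / (3.15 * 1000) = 0.118413 m3
Vol water = 197 / 1000 = 0.197 m3
Vol sand = 641 / (2.65 * 1000) = 0.241887 m3
Vol gravel = 1097 / (2.70 * 1000) = 0.406296 m3
Total solid + water volume = 0.963596 m3
Air = (1 - 0.963596) * 100 = 3.64%

3.64


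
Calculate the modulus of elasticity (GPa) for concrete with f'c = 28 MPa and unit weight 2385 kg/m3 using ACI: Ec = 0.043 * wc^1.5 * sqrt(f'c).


Ec = 0.043 * 2385^1.5 * sqrt(28) / 1000
= 26.5 GPa

26.5


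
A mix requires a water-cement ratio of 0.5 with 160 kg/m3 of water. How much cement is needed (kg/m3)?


Cement = water / (w/c)
= 160 / 0.5
= 320.0 kg/m3

320.0


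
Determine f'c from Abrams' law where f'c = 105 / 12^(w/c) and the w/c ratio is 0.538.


f'c = 105 / 12^0.538
= 105 / 3.807
= 27.58 MPa

27.58


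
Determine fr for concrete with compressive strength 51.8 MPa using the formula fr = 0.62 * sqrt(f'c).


fr = 0.62 * sqrt(51.8)
= 4.462 MPa

4.462


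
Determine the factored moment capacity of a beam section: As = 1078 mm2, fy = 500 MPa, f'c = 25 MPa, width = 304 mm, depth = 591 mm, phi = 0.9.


a = As * fy / (0.85 * f'c * b)
= 1078 * 500 / (0.85 * 25 * 304)
= 83.4365 mm
Mn = As * fy * (d - a/2) / 10^6
= 296.0629 kN-m
phi*Mn = 0.9 * 296.0629 = 266.46 kN-m

266.46


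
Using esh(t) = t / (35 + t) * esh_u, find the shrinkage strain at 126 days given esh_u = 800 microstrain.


esh(126) = 126 / (35 + 126) * 800
= 126 / 161 * 800
= 626.1 microstrain

626.1


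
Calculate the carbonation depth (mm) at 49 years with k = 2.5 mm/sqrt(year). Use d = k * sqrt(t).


depth = k * sqrt(t)
= 2.5 * sqrt(49)
= 17.5 mm

17.5


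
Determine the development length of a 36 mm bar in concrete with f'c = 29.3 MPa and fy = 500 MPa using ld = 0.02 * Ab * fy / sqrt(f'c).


Ab = pi * 36^2 / 4 = 1017.876 mm2
ld = 0.02 * 1017.876 * 500 / sqrt(29.3)
= 1880.4 mm

1880.4


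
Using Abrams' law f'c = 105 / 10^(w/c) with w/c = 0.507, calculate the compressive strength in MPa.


f'c = 105 / 10^0.507
= 105 / 3.214
= 32.67 MPa

32.67


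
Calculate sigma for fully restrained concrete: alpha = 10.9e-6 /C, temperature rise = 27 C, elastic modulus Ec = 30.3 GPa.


sigma = alpha * dT * Ec
= 10.9e-6 * 27 * 30.3 * 1000
= 8.917 MPa

8.917


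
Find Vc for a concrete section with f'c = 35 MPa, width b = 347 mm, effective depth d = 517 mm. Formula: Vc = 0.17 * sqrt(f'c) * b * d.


Vc = 0.17 * sqrt(35) * 347 * 517 / 1000
= 180.43 kN

180.43


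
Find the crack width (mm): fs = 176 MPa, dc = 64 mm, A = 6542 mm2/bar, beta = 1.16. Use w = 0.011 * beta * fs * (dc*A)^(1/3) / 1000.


w = 0.011 * beta * fs * (dc * A)^(1/3) / 1000
= 0.011 * 1.16 * 176 * (64 * 6542)^(1/3) / 1000
= 0.168 mm

0.168


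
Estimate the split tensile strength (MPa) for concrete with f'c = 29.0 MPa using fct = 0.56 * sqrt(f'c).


fct = 0.56 * sqrt(29.0)
= 0.56 * 5.385
= 3.016 MPa

3.016


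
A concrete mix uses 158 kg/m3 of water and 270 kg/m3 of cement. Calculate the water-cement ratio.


w/c = water / cement
w/c = 158 / 270 = 0.585

0.585


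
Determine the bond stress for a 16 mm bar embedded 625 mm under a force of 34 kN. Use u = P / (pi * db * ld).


u = P / (pi * db * ld)
= 34 * 1000 / (pi * 16 * 625)
= 1.082 MPa

1.082


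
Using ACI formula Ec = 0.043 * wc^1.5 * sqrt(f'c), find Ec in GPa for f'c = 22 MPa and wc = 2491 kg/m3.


Ec = 0.043 * 2491^1.5 * sqrt(22) / 1000
= 25.07 GPa

25.07


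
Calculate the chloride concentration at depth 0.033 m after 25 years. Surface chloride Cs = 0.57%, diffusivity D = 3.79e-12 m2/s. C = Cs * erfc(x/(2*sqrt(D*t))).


t_seconds = 25 * 365.25 * 24 * 3600 = 788940000.0 s
arg = 0.033 / (2 * sqrt(3.79e-12 * 788940000.0))
= 0.3017
erfc(0.3017) = 0.6696
C = 0.57 * 0.6696 = 0.3817%

0.3817


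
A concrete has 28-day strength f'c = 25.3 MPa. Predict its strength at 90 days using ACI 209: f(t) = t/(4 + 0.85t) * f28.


f(90) = 90 / (4 + 0.85 * 90) * 25.3
= 90 / 80.5 * 25.3
= 28.29 MPa

28.29


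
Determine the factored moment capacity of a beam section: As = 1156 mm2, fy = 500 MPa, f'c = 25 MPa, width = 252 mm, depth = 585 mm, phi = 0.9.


a = As * fy / (0.85 * f'c * b)
= 1156 * 500 / (0.85 * 25 * 252)
= 107.9365 mm
Mn = As * fy * (d - a/2) / 10^6
= 306.9363 kN-m
phi*Mn = 0.9 * 306.9363 = 276.24 kN-m

276.24


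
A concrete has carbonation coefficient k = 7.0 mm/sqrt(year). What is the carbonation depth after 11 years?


depth = k * sqrt(t)
= 7.0 * sqrt(11)
= 23.22 mm

23.22


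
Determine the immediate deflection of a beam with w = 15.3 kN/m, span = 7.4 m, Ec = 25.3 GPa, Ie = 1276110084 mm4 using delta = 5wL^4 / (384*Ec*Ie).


Convert: L = 7.4 m = 7400 mm, Ec = 25.3 GPa = 25300 MPa
delta = 5 * 15.3 * 7400^4 / (384 * 25300 * 1276110084)
= 18.5 mm

18.5


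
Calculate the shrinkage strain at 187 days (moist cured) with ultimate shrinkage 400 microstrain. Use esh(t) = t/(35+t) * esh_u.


esh(187) = 187 / (35 + 187) * 400
= 187 / 222 * 400
= 336.9 microstrain

336.9


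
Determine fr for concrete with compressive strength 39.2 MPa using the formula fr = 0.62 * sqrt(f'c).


fr = 0.62 * sqrt(39.2)
= 3.882 MPa

3.882


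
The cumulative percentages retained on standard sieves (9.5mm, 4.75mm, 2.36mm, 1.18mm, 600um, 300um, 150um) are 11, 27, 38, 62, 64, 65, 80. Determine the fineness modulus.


FM = sum(cumulative % retained) / 100
= 347 / 100
= 3.47

3.47


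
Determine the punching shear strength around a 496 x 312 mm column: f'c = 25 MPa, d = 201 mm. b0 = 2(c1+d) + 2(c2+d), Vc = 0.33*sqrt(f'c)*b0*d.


b0 = 2*(496 + 201) + 2*(312 + 201) = 2420 mm
Vc = 0.33 * sqrt(25) * 2420 * 201 / 1000
= 802.59 kN

802.59


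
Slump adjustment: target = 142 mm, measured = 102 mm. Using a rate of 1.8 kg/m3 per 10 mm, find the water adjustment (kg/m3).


Difference = 142 - 102 = 40 mm
Water adjustment = 40 * 1.8 / 10 = 7.2 kg/m3

7.2


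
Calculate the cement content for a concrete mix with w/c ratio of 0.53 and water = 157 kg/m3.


Cement = water / (w/c)
= 157 / 0.53
= 296.2 kg/m3

296.2


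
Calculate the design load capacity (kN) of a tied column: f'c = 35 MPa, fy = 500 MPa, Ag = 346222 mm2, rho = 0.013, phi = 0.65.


Ast = rho * Ag = 0.013 * 346222 = 4500.886 mm2
phi*Pn = 0.65 * 0.80 * (0.85 * 35 * (346222 - 4500.886) + 500 * 4500.886) / 1000
= 6456.66 kN

6456.66


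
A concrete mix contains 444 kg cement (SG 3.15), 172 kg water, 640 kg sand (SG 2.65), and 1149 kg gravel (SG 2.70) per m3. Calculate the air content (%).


Vol cement = 444 / (3.15 * 1000) = 0.140952 m3
Vol water = 172 / 1000 = 0.172 m3
Vol sand = 640 / (2.65 * 1000) = 0.241509 m3
Vol gravel = 1149 / (2.70 * 1000) = 0.425556 m3
Total solid + water volume = 0.980017 m3
Air = (1 - 0.980017) * 100 = 2.0%

2.0


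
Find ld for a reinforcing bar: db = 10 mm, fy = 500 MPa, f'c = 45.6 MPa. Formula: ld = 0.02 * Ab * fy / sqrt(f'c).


Ab = pi * 10^2 / 4 = 78.54 mm2
ld = 0.02 * 78.54 * 500 / sqrt(45.6)
= 116.3 mm

116.3


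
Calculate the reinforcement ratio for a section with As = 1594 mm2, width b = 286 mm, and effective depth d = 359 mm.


rho = As / (b * d)
= 1594 / (286 * 359)
= 0.0155

0.0155


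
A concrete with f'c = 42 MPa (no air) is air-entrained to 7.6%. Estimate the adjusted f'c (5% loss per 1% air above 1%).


Strength loss = (7.6 - 1) * 5 = 33.0%
f'c = 42 * (1 - 33.0/100)
= 28.14 MPa

28.14


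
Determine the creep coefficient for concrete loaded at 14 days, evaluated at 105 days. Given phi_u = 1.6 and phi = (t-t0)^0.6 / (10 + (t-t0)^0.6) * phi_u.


dt = 105 - 14 = 91
phi = 91^0.6 / (10 + 91^0.6) * 1.6
= 0.959

0.959


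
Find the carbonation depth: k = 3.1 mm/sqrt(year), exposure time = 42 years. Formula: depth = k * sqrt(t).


depth = k * sqrt(t)
= 3.1 * sqrt(42)
= 20.09 mm

20.09


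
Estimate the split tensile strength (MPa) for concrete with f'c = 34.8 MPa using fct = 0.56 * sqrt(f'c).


fct = 0.56 * sqrt(34.8)
= 0.56 * 5.899
= 3.304 MPa

3.304


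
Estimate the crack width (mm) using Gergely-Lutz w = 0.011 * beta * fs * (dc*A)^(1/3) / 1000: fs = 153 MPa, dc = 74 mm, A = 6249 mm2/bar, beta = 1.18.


w = 0.011 * beta * fs * (dc * A)^(1/3) / 1000
= 0.011 * 1.18 * 153 * (74 * 6249)^(1/3) / 1000
= 0.154 mm

0.154


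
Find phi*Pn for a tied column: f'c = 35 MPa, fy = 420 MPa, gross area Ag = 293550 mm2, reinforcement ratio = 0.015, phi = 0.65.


Ast = rho * Ag = 0.015 * 293550 = 4403.25 mm2
phi*Pn = 0.65 * 0.80 * (0.85 * 35 * (293550 - 4403.25) + 420 * 4403.25) / 1000
= 5434.77 kN

5434.77


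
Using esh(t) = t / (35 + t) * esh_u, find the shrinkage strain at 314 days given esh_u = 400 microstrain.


esh(314) = 314 / (35 + 314) * 400
= 314 / 349 * 400
= 359.9 microstrain

359.9


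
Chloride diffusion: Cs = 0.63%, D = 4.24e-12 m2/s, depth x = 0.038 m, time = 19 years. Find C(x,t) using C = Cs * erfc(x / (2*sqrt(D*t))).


t_seconds = 19 * 365.25 * 24 * 3600 = 599594400.0 s
arg = 0.038 / (2 * sqrt(4.24e-12 * 599594400.0))
= 0.3768
erfc(0.3768) = 0.5941
C = 0.63 * 0.5941 = 0.3743%

0.3743


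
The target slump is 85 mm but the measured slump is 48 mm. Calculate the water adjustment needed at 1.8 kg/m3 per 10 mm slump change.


Difference = 85 - 48 = 37 mm
Water adjustment = 37 * 1.8 / 10 = 6.7 kg/m3

6.7


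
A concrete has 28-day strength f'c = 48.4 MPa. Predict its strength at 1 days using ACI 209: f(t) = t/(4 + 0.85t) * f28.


f(1) = 1 / (4 + 0.85 * 1) * 48.4
= 1 / 4.85 * 48.4
= 9.98 MPa

9.98


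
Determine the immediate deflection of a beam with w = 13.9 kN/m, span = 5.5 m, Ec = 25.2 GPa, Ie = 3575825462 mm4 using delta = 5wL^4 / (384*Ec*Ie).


Convert: L = 5.5 m = 5500 mm, Ec = 25.2 GPa = 25200 MPa
delta = 5 * 13.9 * 5500^4 / (384 * 25200 * 3575825462)
= 1.84 mm

1.84


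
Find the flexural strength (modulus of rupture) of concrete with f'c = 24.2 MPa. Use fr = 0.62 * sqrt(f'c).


fr = 0.62 * sqrt(24.2)
= 3.05 MPa

3.05


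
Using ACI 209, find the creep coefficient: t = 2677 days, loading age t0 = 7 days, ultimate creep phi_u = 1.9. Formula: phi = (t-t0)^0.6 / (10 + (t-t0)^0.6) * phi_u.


dt = 2677 - 7 = 2670
phi = 2670^0.6 / (10 + 2670^0.6) * 1.9
= 1.746

1.746


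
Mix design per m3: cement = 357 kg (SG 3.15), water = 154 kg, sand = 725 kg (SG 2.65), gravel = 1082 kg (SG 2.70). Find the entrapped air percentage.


Vol cement = 357 / (3.15 * 1000) = 0.113333 m3
Vol water = 154 / 1000 = 0.154 m3
Vol sand = 725 / (2.65 * 1000) = 0.273585 m3
Vol gravel = 1082 / (2.70 * 1000) = 0.400741 m3
Total solid + water volume = 0.941659 m3
Air = (1 - 0.941659) * 100 = 5.83%

5.83


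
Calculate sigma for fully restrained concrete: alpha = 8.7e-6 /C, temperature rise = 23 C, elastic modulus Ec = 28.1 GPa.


sigma = alpha * dT * Ec
= 8.7e-6 * 23 * 28.1 * 1000
= 5.623 MPa

5.623


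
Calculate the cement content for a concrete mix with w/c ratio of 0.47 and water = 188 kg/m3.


Cement = water / (w/c)
= 188 / 0.47
= 400.0 kg/m3

400.0


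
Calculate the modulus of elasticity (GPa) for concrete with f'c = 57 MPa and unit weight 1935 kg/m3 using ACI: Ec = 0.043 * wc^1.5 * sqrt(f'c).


Ec = 0.043 * 1935^1.5 * sqrt(57) / 1000
= 27.63 GPa

27.63


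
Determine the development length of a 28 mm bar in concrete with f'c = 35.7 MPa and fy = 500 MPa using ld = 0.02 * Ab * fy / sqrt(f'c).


Ab = pi * 28^2 / 4 = 615.752 mm2
ld = 0.02 * 615.752 * 500 / sqrt(35.7)
= 1030.6 mm

1030.6


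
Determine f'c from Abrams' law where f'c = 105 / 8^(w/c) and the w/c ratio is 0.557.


f'c = 105 / 8^0.557
= 105 / 3.184
= 32.97 MPa

32.97


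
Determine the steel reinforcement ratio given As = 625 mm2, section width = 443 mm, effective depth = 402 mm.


rho = As / (b * d)
= 625 / (443 * 402)
= 0.0035

0.0035


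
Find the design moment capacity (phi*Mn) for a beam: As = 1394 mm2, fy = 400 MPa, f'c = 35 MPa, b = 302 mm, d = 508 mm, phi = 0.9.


a = As * fy / (0.85 * f'c * b)
= 1394 * 400 / (0.85 * 35 * 302)
= 62.0624 mm
Mn = As * fy * (d - a/2) / 10^6
= 265.9578 kN-m
phi*Mn = 0.9 * 265.9578 = 239.36 kN-m

239.36


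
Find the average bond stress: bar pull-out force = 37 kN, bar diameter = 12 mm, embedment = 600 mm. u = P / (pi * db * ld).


u = P / (pi * db * ld)
= 37 * 1000 / (pi * 12 * 600)
= 1.636 MPa

1.636


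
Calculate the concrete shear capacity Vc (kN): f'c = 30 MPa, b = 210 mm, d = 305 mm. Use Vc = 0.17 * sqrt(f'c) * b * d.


Vc = 0.17 * sqrt(30) * 210 * 305 / 1000
= 59.64 kN

59.64


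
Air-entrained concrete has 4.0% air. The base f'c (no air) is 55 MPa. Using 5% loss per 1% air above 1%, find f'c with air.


Strength loss = (4.0 - 1) * 5 = 15.0%
f'c = 55 * (1 - 15.0/100)
= 46.75 MPa

46.75


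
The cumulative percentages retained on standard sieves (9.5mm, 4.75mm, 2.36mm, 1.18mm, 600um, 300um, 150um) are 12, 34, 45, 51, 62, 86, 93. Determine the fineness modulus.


FM = sum(cumulative % retained) / 100
= 383 / 100
= 3.83

3.83


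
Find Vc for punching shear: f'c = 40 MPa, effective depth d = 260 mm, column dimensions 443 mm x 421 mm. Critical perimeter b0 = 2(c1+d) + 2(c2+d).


b0 = 2*(443 + 260) + 2*(421 + 260) = 2768 mm
Vc = 0.33 * sqrt(40) * 2768 * 260 / 1000
= 1502.05 kN

1502.05


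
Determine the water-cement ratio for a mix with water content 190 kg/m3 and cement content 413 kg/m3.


w/c = water / cement
w/c = 190 / 413 = 0.46

0.46


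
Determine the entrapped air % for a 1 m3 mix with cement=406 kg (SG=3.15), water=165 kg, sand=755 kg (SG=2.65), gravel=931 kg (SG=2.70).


Vol cement = 406 / (3.15 * 1000) = 0.128889 m3
Vol water = 165 / 1000 = 0.165 m3
Vol sand = 755 / (2.65 * 1000) = 0.284906 m3
Vol gravel = 931 / (2.70 * 1000) = 0.344815 m3
Total solid + water volume = 0.923609 m3
Air = (1 - 0.923609) * 100 = 7.64%

7.64


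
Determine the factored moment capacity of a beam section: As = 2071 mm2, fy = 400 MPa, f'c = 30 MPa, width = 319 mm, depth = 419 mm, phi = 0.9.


a = As * fy / (0.85 * f'c * b)
= 2071 * 400 / (0.85 * 30 * 319)
= 101.8379 mm
Mn = As * fy * (d - a/2) / 10^6
= 304.9184 kN-m
phi*Mn = 0.9 * 304.9184 = 274.43 kN-m

274.43


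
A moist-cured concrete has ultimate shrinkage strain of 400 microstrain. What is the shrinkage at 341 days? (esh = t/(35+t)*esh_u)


esh(341) = 341 / (35 + 341) * 400
= 341 / 376 * 400
= 362.8 microstrain

362.8


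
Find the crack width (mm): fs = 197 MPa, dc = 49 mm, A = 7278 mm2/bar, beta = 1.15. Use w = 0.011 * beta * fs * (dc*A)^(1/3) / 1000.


w = 0.011 * beta * fs * (dc * A)^(1/3) / 1000
= 0.011 * 1.15 * 197 * (49 * 7278)^(1/3) / 1000
= 0.177 mm

0.177


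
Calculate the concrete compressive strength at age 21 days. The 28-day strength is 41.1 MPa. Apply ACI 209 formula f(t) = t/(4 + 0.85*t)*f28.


f(21) = 21 / (4 + 0.85 * 21) * 41.1
= 21 / 21.85 * 41.1
= 39.5 MPa

39.5


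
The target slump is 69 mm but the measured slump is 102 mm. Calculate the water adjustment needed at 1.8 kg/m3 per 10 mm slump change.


Difference = 69 - 102 = -33 mm
Water adjustment = -33 * 1.8 / 10 = -5.9 kg/m3

-5.9


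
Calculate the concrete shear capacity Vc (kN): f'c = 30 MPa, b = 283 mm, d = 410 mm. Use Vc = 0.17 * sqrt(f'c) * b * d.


Vc = 0.17 * sqrt(30) * 283 * 410 / 1000
= 108.04 kN

108.04


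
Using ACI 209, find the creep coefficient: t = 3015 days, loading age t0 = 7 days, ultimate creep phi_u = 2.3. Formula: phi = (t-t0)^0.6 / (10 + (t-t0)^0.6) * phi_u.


dt = 3015 - 7 = 3008
phi = 3008^0.6 / (10 + 3008^0.6) * 2.3
= 2.126

2.126


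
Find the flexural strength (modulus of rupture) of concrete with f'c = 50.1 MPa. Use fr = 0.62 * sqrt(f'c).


fr = 0.62 * sqrt(50.1)
= 4.388 MPa

4.388


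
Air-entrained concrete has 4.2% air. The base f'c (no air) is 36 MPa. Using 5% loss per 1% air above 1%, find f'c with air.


Strength loss = (4.2 - 1) * 5 = 16.0%
f'c = 36 * (1 - 16.0/100)
= 30.24 MPa

30.24


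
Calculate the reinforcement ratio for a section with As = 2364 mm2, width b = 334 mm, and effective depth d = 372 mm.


rho = As / (b * d)
= 2364 / (334 * 372)
= 0.019

0.019


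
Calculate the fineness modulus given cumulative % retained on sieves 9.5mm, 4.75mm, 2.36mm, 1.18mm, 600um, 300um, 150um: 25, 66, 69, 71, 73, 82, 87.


FM = sum(cumulative % retained) / 100
= 473 / 100
= 4.73

4.73


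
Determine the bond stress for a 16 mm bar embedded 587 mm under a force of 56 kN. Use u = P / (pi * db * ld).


u = P / (pi * db * ld)
= 56 * 1000 / (pi * 16 * 587)
= 1.898 MPa

1.898


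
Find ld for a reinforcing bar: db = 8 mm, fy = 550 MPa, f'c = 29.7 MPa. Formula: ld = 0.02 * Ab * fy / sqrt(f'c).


Ab = pi * 8^2 / 4 = 50.265 mm2
ld = 0.02 * 50.265 * 550 / sqrt(29.7)
= 101.5 mm

101.5


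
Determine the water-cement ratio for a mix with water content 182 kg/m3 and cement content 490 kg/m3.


w/c = water / cement
w/c = 182 / 490 = 0.371

0.371


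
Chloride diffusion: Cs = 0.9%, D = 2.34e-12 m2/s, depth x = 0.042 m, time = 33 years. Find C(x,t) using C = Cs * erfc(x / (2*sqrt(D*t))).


t_seconds = 33 * 365.25 * 24 * 3600 = 1041400800.0 s
arg = 0.042 / (2 * sqrt(2.34e-12 * 1041400800.0))
= 0.4254
erfc(0.4254) = 0.5474
C = 0.9 * 0.5474 = 0.4927%

0.4927


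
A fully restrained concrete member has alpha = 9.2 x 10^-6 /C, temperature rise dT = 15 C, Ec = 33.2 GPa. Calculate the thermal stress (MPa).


sigma = alpha * dT * Ec
= 9.2e-6 * 15 * 33.2 * 1000
= 4.582 MPa

4.582


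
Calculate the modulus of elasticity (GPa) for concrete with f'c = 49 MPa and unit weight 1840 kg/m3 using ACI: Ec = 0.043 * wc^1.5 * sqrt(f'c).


Ec = 0.043 * 1840^1.5 * sqrt(49) / 1000
= 23.76 GPa

23.76


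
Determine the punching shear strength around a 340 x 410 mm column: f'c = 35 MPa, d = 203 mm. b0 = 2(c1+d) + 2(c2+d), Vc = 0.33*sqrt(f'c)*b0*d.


b0 = 2*(340 + 203) + 2*(410 + 203) = 2312 mm
Vc = 0.33 * sqrt(35) * 2312 * 203 / 1000
= 916.29 kN

916.29


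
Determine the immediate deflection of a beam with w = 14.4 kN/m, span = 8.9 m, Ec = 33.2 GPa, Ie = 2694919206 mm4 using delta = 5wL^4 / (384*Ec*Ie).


Convert: L = 8.9 m = 8900 mm, Ec = 33.2 GPa = 33200 MPa
delta = 5 * 14.4 * 8900^4 / (384 * 33200 * 2694919206)
= 13.15 mm

13.15


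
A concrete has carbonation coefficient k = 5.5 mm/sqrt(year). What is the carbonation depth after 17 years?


depth = k * sqrt(t)
= 5.5 * sqrt(17)
= 22.68 mm

22.68


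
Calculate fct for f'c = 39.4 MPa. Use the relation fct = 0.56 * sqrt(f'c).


fct = 0.56 * sqrt(39.4)
= 0.56 * 6.277
= 3.515 MPa

3.515


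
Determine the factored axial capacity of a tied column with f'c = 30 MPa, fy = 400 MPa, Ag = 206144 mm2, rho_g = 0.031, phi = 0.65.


Ast = rho * Ag = 0.031 * 206144 = 6390.464 mm2
phi*Pn = 0.65 * 0.80 * (0.85 * 30 * (206144 - 6390.464) + 400 * 6390.464) / 1000
= 3977.95 kN

3977.95


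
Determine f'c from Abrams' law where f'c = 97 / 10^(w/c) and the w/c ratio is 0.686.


f'c = 97 / 10^0.686
= 97 / 4.853
= 19.99 MPa

19.99


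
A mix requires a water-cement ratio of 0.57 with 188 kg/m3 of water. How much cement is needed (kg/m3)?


Cement = water / (w/c)
= 188 / 0.57
= 329.8 kg/m3

329.8


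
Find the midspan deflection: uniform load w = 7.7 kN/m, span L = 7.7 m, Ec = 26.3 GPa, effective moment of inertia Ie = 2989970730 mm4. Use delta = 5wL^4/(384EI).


Convert: L = 7.7 m = 7700 mm, Ec = 26.3 GPa = 26300 MPa
delta = 5 * 7.7 * 7700^4 / (384 * 26300 * 2989970730)
= 4.48 mm

4.48


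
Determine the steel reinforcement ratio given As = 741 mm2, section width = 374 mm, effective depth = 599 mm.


rho = As / (b * d)
= 741 / (374 * 599)
= 0.0033

0.0033


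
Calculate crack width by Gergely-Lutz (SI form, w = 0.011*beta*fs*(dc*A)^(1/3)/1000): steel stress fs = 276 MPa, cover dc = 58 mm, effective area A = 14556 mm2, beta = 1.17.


w = 0.011 * beta * fs * (dc * A)^(1/3) / 1000
= 0.011 * 1.17 * 276 * (58 * 14556)^(1/3) / 1000
= 0.336 mm

0.336


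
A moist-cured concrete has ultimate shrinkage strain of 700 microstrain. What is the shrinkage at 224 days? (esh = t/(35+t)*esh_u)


esh(224) = 224 / (35 + 224) * 700
= 224 / 259 * 700
= 605.4 microstrain

605.4


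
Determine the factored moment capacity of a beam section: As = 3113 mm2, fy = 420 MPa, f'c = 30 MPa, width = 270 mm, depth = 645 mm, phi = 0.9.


a = As * fy / (0.85 * f'c * b)
= 3113 * 420 / (0.85 * 30 * 270)
= 189.8998 mm
Mn = As * fy * (d - a/2) / 10^6
= 719.1685 kN-m
phi*Mn = 0.9 * 719.1685 = 647.25 kN-m

647.25


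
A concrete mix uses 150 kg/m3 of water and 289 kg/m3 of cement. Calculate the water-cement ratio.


w/c = water / cement
w/c = 150 / 289 = 0.519

0.519


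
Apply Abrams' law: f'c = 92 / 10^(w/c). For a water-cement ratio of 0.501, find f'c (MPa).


f'c = 92 / 10^0.501
= 92 / 3.17
= 29.03 MPa

29.03


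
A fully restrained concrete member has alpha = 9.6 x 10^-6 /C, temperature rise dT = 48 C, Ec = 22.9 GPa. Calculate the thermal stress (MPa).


sigma = alpha * dT * Ec
= 9.6e-6 * 48 * 22.9 * 1000
= 10.552 MPa

10.552


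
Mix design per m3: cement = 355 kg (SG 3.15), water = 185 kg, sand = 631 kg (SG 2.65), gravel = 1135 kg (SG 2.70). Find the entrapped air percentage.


Vol cement = 355 / (3.15 * 1000) = 0.112698 m3
Vol water = 185 / 1000 = 0.185 m3
Vol sand = 631 / (2.65 * 1000) = 0.238113 m3
Vol gravel = 1135 / (2.70 * 1000) = 0.42037 m3
Total solid + water volume = 0.956182 m3
Air = (1 - 0.956182) * 100 = 4.38%

4.38


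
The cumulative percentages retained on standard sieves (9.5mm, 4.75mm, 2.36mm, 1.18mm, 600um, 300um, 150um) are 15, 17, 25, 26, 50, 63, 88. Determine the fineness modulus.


FM = sum(cumulative % retained) / 100
= 284 / 100
= 2.84

2.84


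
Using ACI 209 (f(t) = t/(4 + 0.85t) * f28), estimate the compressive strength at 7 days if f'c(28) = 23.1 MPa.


f(7) = 7 / (4 + 0.85 * 7) * 23.1
= 7 / 9.95 * 23.1
= 16.25 MPa

16.25


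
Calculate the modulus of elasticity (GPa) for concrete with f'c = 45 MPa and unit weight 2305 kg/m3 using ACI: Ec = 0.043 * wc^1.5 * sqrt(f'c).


Ec = 0.043 * 2305^1.5 * sqrt(45) / 1000
= 31.92 GPa

31.92


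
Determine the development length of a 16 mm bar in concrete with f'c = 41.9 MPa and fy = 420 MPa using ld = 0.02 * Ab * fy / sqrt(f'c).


Ab = pi * 16^2 / 4 = 201.062 mm2
ld = 0.02 * 201.062 * 420 / sqrt(41.9)
= 260.9 mm

260.9


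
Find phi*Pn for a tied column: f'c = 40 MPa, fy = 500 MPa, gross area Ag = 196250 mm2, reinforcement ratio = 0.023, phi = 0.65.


Ast = rho * Ag = 0.023 * 196250 = 4513.75 mm2
phi*Pn = 0.65 * 0.80 * (0.85 * 40 * (196250 - 4513.75) + 500 * 4513.75) / 1000
= 4563.47 kN

4563.47


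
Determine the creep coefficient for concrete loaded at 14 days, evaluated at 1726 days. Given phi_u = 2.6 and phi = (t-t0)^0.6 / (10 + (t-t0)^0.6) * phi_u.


dt = 1726 - 14 = 1712
phi = 1712^0.6 / (10 + 1712^0.6) * 2.6
= 2.332

2.332


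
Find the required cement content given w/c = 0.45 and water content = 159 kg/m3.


Cement = water / (w/c)
= 159 / 0.45
= 353.3 kg/m3

353.3


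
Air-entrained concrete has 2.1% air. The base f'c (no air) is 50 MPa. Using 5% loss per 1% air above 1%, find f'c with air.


Strength loss = (2.1 - 1) * 5 = 5.5%
f'c = 50 * (1 - 5.5/100)
= 47.25 MPa

47.25


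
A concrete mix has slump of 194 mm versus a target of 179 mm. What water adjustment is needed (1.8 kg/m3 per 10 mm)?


Difference = 179 - 194 = -15 mm
Water adjustment = -15 * 1.8 / 10 = -2.7 kg/m3

-2.7


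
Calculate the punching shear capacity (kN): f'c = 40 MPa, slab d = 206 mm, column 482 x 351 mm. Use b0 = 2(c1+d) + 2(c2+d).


b0 = 2*(482 + 206) + 2*(351 + 206) = 2490 mm
Vc = 0.33 * sqrt(40) * 2490 * 206 / 1000
= 1070.56 kN

1070.56


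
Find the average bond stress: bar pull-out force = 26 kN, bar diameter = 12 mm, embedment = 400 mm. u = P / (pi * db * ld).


u = P / (pi * db * ld)
= 26 * 1000 / (pi * 12 * 400)
= 1.724 MPa

1.724


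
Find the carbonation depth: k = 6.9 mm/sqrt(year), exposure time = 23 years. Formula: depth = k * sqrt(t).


depth = k * sqrt(t)
= 6.9 * sqrt(23)
= 33.09 mm

33.09


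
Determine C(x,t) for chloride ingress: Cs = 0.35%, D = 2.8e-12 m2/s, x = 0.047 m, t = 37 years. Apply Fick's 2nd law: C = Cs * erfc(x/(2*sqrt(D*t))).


t_seconds = 37 * 365.25 * 24 * 3600 = 1167631200.0 s
arg = 0.047 / (2 * sqrt(2.8e-12 * 1167631200.0))
= 0.411
erfc(0.411) = 0.5611
C = 0.35 * 0.5611 = 0.1964%

0.1964


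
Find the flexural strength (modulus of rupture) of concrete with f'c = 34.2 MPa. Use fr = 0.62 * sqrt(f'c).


fr = 0.62 * sqrt(34.2)
= 3.626 MPa

3.626


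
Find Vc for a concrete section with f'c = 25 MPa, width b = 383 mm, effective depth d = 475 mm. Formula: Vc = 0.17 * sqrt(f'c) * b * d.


Vc = 0.17 * sqrt(25) * 383 * 475 / 1000
= 154.64 kN

154.64


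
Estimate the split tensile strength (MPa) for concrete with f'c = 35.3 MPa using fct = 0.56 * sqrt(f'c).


fct = 0.56 * sqrt(35.3)
= 0.56 * 5.941
= 3.327 MPa

3.327


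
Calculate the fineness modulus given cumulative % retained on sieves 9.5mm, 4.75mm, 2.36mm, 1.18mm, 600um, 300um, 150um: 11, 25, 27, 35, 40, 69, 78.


FM = sum(cumulative % retained) / 100
= 285 / 100
= 2.85

2.85


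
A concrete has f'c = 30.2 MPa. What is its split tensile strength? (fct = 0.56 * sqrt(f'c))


fct = 0.56 * sqrt(30.2)
= 0.56 * 5.495
= 3.077 MPa

3.077


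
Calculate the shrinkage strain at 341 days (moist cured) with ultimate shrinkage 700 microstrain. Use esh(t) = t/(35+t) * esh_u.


esh(341) = 341 / (35 + 341) * 700
= 341 / 376 * 700
= 634.8 microstrain

634.8


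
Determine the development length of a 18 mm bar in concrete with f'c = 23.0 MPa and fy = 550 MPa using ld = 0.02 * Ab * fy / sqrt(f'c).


Ab = pi * 18^2 / 4 = 254.469 mm2
ld = 0.02 * 254.469 * 550 / sqrt(23.0)
= 583.7 mm

583.7


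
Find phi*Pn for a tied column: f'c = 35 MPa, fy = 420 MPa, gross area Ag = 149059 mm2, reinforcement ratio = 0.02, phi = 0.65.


Ast = rho * Ag = 0.02 * 149059 = 2981.18 mm2
phi*Pn = 0.65 * 0.80 * (0.85 * 35 * (149059 - 2981.18) + 420 * 2981.18) / 1000
= 2910.91 kN

2910.91


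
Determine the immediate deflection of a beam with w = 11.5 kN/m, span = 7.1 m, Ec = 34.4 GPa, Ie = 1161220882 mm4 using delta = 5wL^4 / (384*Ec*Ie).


Convert: L = 7.1 m = 7100 mm, Ec = 34.4 GPa = 34400 MPa
delta = 5 * 11.5 * 7100^4 / (384 * 34400 * 1161220882)
= 9.53 mm

9.53


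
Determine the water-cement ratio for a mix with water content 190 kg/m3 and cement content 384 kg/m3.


w/c = water / cement
w/c = 190 / 384 = 0.495

0.495


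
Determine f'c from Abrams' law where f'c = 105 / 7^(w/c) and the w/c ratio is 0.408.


f'c = 105 / 7^0.408
= 105 / 2.212
= 47.47 MPa

47.47


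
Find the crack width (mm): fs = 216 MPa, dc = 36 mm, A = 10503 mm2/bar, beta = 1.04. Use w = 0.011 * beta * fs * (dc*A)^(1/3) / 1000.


w = 0.011 * beta * fs * (dc * A)^(1/3) / 1000
= 0.011 * 1.04 * 216 * (36 * 10503)^(1/3) / 1000
= 0.179 mm

0.179


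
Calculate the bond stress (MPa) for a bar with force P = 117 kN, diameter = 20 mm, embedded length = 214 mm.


u = P / (pi * db * ld)
= 117 * 1000 / (pi * 20 * 214)
= 8.701 MPa

8.701


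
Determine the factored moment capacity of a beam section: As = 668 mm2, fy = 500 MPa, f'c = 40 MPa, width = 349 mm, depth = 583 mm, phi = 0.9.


a = As * fy / (0.85 * f'c * b)
= 668 * 500 / (0.85 * 40 * 349)
= 28.1476 mm
Mn = As * fy * (d - a/2) / 10^6
= 190.0213 kN-m
phi*Mn = 0.9 * 190.0213 = 171.02 kN-m

171.02


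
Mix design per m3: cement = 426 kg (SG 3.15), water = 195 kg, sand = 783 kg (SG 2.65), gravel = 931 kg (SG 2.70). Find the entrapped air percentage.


Vol cement = 426 / (3.15 * 1000) = 0.135238 m3
Vol water = 195 / 1000 = 0.195 m3
Vol sand = 783 / (2.65 * 1000) = 0.295472 m3
Vol gravel = 931 / (2.70 * 1000) = 0.344815 m3
Total solid + water volume = 0.970525 m3
Air = (1 - 0.970525) * 100 = 2.95%

2.95


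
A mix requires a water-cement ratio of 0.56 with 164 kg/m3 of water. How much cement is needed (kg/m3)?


Cement = water / (w/c)
= 164 / 0.56
= 292.9 kg/m3

292.9


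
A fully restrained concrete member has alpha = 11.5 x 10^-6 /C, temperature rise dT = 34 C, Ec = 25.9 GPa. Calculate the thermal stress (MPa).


sigma = alpha * dT * Ec
= 11.5e-6 * 34 * 25.9 * 1000
= 10.127 MPa

10.127


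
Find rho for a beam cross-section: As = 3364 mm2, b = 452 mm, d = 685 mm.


rho = As / (b * d)
= 3364 / (452 * 685)
= 0.0109

0.0109


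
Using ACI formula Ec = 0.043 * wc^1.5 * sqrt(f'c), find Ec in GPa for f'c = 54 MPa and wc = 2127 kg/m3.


Ec = 0.043 * 2127^1.5 * sqrt(54) / 1000
= 31.0 GPa

31.0


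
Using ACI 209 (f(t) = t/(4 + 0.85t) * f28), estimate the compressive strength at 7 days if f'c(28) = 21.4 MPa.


f(7) = 7 / (4 + 0.85 * 7) * 21.4
= 7 / 9.95 * 21.4
= 15.06 MPa

15.06


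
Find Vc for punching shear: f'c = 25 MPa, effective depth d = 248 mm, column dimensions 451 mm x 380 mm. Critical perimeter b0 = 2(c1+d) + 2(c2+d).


b0 = 2*(451 + 248) + 2*(380 + 248) = 2654 mm
Vc = 0.33 * sqrt(25) * 2654 * 248 / 1000
= 1086.02 kN

1086.02


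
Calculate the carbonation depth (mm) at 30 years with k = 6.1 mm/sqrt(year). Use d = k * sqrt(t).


depth = k * sqrt(t)
= 6.1 * sqrt(30)
= 33.41 mm

33.41


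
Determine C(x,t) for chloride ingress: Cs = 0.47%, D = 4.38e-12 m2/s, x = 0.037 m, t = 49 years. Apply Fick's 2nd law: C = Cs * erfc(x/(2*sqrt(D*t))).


t_seconds = 49 * 365.25 * 24 * 3600 = 1546322400.0 s
arg = 0.037 / (2 * sqrt(4.38e-12 * 1546322400.0))
= 0.2248
erfc(0.2248) = 0.7506
C = 0.47 * 0.7506 = 0.3528%

0.3528


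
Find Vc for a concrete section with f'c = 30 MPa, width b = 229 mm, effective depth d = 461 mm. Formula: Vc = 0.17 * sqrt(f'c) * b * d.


Vc = 0.17 * sqrt(30) * 229 * 461 / 1000
= 98.3 kN

98.3


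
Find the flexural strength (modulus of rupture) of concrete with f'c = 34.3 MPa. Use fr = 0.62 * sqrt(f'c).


fr = 0.62 * sqrt(34.3)
= 3.631 MPa

3.631


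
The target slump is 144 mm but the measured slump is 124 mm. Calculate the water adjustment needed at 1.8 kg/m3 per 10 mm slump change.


Difference = 144 - 124 = 20 mm
Water adjustment = 20 * 1.8 / 10 = 3.6 kg/m3

3.6


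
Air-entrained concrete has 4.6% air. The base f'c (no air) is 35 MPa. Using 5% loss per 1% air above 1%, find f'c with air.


Strength loss = (4.6 - 1) * 5 = 18.0%
f'c = 35 * (1 - 18.0/100)
= 28.7 MPa

28.7


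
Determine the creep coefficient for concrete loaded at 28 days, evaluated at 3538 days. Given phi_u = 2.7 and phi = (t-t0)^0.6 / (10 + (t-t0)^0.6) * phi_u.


dt = 3538 - 28 = 3510
phi = 3510^0.6 / (10 + 3510^0.6) * 2.7
= 2.513

2.513


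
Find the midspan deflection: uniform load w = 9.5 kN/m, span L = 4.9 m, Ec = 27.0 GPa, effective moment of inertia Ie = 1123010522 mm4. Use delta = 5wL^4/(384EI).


Convert: L = 4.9 m = 4900 mm, Ec = 27.0 GPa = 27000 MPa
delta = 5 * 9.5 * 4900^4 / (384 * 27000 * 1123010522)
= 2.35 mm

2.35


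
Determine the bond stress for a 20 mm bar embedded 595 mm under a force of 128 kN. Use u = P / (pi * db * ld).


u = P / (pi * db * ld)
= 128 * 1000 / (pi * 20 * 595)
= 3.424 MPa

3.424


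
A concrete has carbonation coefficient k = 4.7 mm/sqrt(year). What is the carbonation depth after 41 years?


depth = k * sqrt(t)
= 4.7 * sqrt(41)
= 30.09 mm

30.09


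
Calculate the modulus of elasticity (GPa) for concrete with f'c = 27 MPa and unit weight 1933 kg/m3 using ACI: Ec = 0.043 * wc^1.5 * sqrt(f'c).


Ec = 0.043 * 1933^1.5 * sqrt(27) / 1000
= 18.99 GPa

18.99


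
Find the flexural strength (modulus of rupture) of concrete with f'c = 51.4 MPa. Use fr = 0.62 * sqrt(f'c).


fr = 0.62 * sqrt(51.4)
= 4.445 MPa

4.445


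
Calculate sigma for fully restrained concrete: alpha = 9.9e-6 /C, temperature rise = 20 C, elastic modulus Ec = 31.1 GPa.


sigma = alpha * dT * Ec
= 9.9e-6 * 20 * 31.1 * 1000
= 6.158 MPa

6.158


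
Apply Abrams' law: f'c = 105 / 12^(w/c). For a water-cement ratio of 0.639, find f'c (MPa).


f'c = 105 / 12^0.639
= 105 / 4.893
= 21.46 MPa

21.46


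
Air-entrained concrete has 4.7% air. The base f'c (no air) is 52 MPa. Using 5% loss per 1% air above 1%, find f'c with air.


Strength loss = (4.7 - 1) * 5 = 18.5%
f'c = 52 * (1 - 18.5/100)
= 42.38 MPa

42.38


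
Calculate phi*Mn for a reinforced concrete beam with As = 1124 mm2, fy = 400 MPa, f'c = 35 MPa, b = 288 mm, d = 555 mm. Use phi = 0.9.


a = As * fy / (0.85 * f'c * b)
= 1124 * 400 / (0.85 * 35 * 288)
= 52.4743 mm
Mn = As * fy * (d - a/2) / 10^6
= 237.7318 kN-m
phi*Mn = 0.9 * 237.7318 = 213.96 kN-m

213.96


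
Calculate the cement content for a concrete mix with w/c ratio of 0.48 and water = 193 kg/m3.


Cement = water / (w/c)
= 193 / 0.48
= 402.1 kg/m3

402.1


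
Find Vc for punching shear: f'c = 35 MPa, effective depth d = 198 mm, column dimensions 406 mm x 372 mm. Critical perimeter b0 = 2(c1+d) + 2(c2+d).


b0 = 2*(406 + 198) + 2*(372 + 198) = 2348 mm
Vc = 0.33 * sqrt(35) * 2348 * 198 / 1000
= 907.64 kN

907.64


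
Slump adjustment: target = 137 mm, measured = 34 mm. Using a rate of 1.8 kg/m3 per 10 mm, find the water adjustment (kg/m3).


Difference = 137 - 34 = 103 mm
Water adjustment = 103 * 1.8 / 10 = 18.5 kg/m3

18.5


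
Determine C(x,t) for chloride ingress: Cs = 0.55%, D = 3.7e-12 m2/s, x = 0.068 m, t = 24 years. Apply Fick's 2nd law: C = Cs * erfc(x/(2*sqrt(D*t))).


t_seconds = 24 * 365.25 * 24 * 3600 = 757382400.0 s
arg = 0.068 / (2 * sqrt(3.7e-12 * 757382400.0))
= 0.6423
erfc(0.6423) = 0.3637
C = 0.55 * 0.3637 = 0.2%

0.2


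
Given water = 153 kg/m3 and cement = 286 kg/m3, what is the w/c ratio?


w/c = water / cement
w/c = 153 / 286 = 0.535

0.535


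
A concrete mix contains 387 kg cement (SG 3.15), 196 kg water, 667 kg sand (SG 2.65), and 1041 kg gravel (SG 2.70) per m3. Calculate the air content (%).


Vol cement = 387 / (3.15 * 1000) = 0.122857 m3
Vol water = 196 / 1000 = 0.196 m3
Vol sand = 667 / (2.65 * 1000) = 0.251698 m3
Vol gravel = 1041 / (2.70 * 1000) = 0.385556 m3
Total solid + water volume = 0.956111 m3
Air = (1 - 0.956111) * 100 = 4.39%

4.39


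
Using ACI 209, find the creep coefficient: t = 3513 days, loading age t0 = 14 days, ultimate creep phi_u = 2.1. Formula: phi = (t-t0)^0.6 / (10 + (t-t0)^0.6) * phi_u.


dt = 3513 - 14 = 3499
phi = 3499^0.6 / (10 + 3499^0.6) * 2.1
= 1.954

1.954


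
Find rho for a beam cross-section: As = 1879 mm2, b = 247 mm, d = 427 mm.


rho = As / (b * d)
= 1879 / (247 * 427)
= 0.0178

0.0178


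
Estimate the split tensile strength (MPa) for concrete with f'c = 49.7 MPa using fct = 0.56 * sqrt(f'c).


fct = 0.56 * sqrt(49.7)
= 0.56 * 7.05
= 3.948 MPa

3.948


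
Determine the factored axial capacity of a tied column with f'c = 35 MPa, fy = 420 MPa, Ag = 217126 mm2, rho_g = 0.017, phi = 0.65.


Ast = rho * Ag = 0.017 * 217126 = 3691.142 mm2
phi*Pn = 0.65 * 0.80 * (0.85 * 35 * (217126 - 3691.142) + 420 * 3691.142) / 1000
= 4107.98 kN

4107.98


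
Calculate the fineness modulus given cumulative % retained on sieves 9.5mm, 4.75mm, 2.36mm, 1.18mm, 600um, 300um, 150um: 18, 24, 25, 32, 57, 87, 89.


FM = sum(cumulative % retained) / 100
= 332 / 100
= 3.32

3.32


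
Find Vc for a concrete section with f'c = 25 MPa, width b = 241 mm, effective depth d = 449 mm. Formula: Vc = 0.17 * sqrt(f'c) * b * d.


Vc = 0.17 * sqrt(25) * 241 * 449 / 1000
= 91.98 kN

91.98


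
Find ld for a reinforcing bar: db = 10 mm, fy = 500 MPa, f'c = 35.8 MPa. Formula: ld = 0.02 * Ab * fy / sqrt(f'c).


Ab = pi * 10^2 / 4 = 78.54 mm2
ld = 0.02 * 78.54 * 500 / sqrt(35.8)
= 131.3 mm

131.3
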